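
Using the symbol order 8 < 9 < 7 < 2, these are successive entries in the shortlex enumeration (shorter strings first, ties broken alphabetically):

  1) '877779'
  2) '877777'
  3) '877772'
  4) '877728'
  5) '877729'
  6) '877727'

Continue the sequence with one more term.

The successor of 877727 increments the rightmost position that isn't already 2 and resets every position after it to 8.

877722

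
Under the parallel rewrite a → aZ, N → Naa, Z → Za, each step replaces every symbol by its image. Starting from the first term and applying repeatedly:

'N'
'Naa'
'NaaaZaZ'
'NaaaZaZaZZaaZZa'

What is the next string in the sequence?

NaaaZaZaZZaaZZaaZZaZaaZaZZaZaaZ

φ(NaaaZaZaZZaaZZa) expands symbol-by-symbol to Naa aZ aZ aZ Za aZ Za aZ Za Za aZ aZ Za Za aZ; joining the 15 pieces gives the next term.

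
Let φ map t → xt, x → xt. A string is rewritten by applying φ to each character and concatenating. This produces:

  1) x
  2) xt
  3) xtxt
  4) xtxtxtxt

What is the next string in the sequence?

Rewriting each symbol of xtxtxtxt: x→xt, t→xt, x→xt, t→xt, x→xt, t→xt, x→xt, t→xt, which concatenates to xt xt xt xt xt xt xt xt.

xtxtxtxtxtxtxtxt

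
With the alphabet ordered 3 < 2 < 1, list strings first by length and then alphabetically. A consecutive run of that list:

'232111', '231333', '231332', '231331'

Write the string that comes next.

The successor of 231331 increments the rightmost position that isn't already 1 and resets every position after it to 3.

231323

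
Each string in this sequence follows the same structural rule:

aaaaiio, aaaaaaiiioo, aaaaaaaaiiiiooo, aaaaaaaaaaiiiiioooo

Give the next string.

aaaaaaaaaaaaiiiiiiooooo

The n-th term is 2n a's then n i's then n-1 o's, where the shown terms are n = 2, 3, 4, 5.
Setting n = 6 gives 12, 6, 5 characters in each block.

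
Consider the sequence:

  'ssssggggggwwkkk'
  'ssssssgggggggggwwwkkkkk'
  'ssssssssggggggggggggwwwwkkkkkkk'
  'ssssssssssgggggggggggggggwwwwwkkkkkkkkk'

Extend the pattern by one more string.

ssssssssssssggggggggggggggggggwwwwwwkkkkkkkkkkk

Term n consists of 2n+2 s's, followed by 3n+3 g's, followed by n+1 w's, followed by 2n+1 k's (n = 1, 2, …).
For the next term, n = 5, so the run lengths are 12, 18, 6, 11.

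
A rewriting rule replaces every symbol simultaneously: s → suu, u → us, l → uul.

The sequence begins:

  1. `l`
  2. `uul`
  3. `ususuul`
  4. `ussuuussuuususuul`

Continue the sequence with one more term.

ussuusuuususussuusuuususussuuussuuususuul

Applying the rule to each of the 17 symbols of ussuuussuuususuul gives the pieces us suu suu us us us suu suu us us us suu us suu us us uul, which concatenate to the answer.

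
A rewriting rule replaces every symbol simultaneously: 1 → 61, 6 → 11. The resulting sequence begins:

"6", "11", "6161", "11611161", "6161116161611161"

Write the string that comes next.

φ(6161116161611161) expands symbol-by-symbol to 11 61 11 61 61 61 11 61 11 61 11 61 61 61 11 61; joining the 16 pieces gives the next term.

11611161616111611161116161611161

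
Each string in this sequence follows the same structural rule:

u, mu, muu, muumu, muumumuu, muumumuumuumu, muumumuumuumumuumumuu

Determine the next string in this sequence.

This is a Fibonacci-style word recurrence s(k) = s(k−1)·s(k−2): e.g. mu·u = muu.
So term 8 is muumumuumuumumuumumuu·muumumuumuumu.

muumumuumuumumuumumuumuumumuumuumu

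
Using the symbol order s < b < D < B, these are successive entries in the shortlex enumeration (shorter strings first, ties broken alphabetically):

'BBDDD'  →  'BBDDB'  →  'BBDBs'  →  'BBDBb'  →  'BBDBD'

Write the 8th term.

Stepping forward 3 times from BBDBD: BBDBD → BBDBB → BBBss, then the target.

BBBsb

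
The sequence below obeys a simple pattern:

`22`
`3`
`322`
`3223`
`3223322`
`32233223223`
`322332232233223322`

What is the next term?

Each term (from the third on) is the previous term followed by the one before it: term 3 = 3·22 = 322.
Continuing: 322332232233223322 · 32233223223 gives term 8.

32233223223322332232233223223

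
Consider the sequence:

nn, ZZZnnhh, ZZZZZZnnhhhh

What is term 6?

ZZZZZZZZZZZZZZZnnhhhhhhhhhh

Every step adds ZZZ to the front and hh to the end of the previous string.
From ZZZZZZnnhhhh, 3 further steps: ZZZZZZnnhhhh → ZZZZZZZZZnnhhhhhh → ZZZZZZZZZZZZnnhhhhhhhh → (answer).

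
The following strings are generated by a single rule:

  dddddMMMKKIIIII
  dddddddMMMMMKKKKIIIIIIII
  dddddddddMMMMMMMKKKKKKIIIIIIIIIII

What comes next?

Reading off run lengths: d runs 5, 7, 9; M runs 3, 5, 7; K runs 2, 4, 6; I runs 5, 8, 11 — each is linear in n (n = 1, 2, …).
At n = 4 the blocks have lengths 11, 9, 8, 14.

dddddddddddMMMMMMMMMKKKKKKKKIIIIIIIIIIIIII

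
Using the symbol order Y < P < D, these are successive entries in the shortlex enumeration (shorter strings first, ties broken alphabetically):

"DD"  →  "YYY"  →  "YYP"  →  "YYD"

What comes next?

Find the rightmost character of YYD below D, bump it to the next letter, and reset everything to its right to Y.

YPY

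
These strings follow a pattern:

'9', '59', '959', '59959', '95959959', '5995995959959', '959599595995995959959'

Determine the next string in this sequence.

This is a Fibonacci-style word recurrence s(k) = s(k−2)·s(k−1): e.g. 9·59 = 959.
So term 8 is 5995995959959·959599595995995959959.

5995995959959959599595995995959959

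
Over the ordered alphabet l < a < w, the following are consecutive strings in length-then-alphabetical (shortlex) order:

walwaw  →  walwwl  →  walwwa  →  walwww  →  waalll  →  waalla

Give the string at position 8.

Stepping forward 2 times from waalla: waalla → waallw, then the target.

waalal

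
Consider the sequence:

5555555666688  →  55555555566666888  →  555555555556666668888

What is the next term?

5555555555555666666688888

Each string has the form 5^{2n+1} 6^{n+1} 8^{n-1}, where the shown terms are n = 3, 4, 5.
At n = 6 the blocks have lengths 13, 7, 5.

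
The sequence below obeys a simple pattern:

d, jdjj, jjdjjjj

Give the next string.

s(k+1) = j·s(k)·jj, so each term gains j as a prefix and jj as a suffix.
Applying this once more to jjdjjjj:

jjjdjjjjjj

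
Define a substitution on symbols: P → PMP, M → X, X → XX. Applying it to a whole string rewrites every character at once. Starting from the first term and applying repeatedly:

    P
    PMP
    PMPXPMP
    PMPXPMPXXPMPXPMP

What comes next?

PMPXPMPXXPMPXPMPXXXXPMPXPMPXXPMPXPMP

Applying the rule to each of the 16 symbols of PMPXPMPXXPMPXPMP gives the pieces PMP X PMP XX PMP X PMP XX XX PMP X PMP XX PMP X PMP, which concatenate to the answer.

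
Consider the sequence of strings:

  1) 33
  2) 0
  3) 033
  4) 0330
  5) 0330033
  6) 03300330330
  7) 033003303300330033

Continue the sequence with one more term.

From term 3 onward, concatenate the last term with the second-to-last: 0·33 = 033, 033·0 = 0330, …
So term 8 is 033003303300330033·03300330330.

03300330330033003303300330330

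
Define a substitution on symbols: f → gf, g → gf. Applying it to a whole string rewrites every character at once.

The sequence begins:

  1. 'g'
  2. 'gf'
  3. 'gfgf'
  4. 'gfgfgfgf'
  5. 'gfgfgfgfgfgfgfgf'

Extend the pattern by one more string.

Rewriting the 16 symbols of gfgfgfgfgfgfgfgf one by one yields gf gf gf gf gf gf gf gf gf gf gf gf gf gf gf gf; concatenated:

gfgfgfgfgfgfgfgfgfgfgfgfgfgfgfgf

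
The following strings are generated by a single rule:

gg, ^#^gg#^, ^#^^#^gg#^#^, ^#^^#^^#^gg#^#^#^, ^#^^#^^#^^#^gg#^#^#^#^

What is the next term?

s(k+1) = ^#^·s(k)·#^, so each term gains ^#^ as a prefix and #^ as a suffix.
Applying this once more to ^#^^#^^#^^#^gg#^#^#^#^:

^#^^#^^#^^#^^#^gg#^#^#^#^#^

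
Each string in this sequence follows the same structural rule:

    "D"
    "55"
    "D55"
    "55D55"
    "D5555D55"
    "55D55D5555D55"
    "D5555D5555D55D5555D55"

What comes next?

55D55D5555D55D5555D5555D55D5555D55

From term 3 onward, concatenate the second-to-last term with the last: D·55 = D55, 55·D55 = 55D55, …
The next term joins 55D55D5555D55 and D5555D5555D55D5555D55.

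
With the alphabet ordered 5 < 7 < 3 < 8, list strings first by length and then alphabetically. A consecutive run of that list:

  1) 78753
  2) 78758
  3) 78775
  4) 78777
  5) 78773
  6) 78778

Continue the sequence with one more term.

78735

Treat 78778 as a base-4 numeral over the given alphabet and add one, carrying through any trailing 8's.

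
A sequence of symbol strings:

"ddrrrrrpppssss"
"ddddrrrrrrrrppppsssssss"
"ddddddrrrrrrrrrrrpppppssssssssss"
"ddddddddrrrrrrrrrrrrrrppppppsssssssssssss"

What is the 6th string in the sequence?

ddddddddddddrrrrrrrrrrrrrrrrrrrrppppppppsssssssssssssssssss

The n-th term is 2n d's then 3n+2 r's then n+2 p's then 3n+1 s's (n = 1, 2, …).
At n = 6 the blocks have lengths 12, 20, 8, 19.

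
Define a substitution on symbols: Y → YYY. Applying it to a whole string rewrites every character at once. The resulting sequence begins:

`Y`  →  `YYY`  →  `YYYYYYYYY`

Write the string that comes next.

YYYYYYYYYYYYYYYYYYYYYYYYYYY

Apply φ to YYYYYYYYY symbol by symbol: Y→YYY, Y→YYY, Y→YYY, Y→YYY, Y→YYY, Y→YYY, Y→YYY, Y→YYY, Y→YYY; joined: YYY YYY YYY YYY YYY YYY YYY YYY YYY.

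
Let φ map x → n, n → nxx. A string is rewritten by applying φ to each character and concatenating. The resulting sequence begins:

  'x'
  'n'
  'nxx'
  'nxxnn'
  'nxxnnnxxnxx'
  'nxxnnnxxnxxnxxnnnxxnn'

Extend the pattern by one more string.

φ(nxxnnnxxnxxnxxnnnxxnn) expands symbol-by-symbol to nxx n n nxx nxx nxx n n nxx n n nxx n n nxx nxx nxx n n nxx nxx; joining the 21 pieces gives the next term.

nxxnnnxxnxxnxxnnnxxnnnxxnnnxxnxxnxxnnnxxnxx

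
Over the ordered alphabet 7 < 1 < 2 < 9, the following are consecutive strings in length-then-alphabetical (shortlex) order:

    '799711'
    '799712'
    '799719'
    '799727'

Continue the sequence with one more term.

799721

Find the rightmost character of 799727 below 9, bump it to the next letter, and reset everything to its right to 7.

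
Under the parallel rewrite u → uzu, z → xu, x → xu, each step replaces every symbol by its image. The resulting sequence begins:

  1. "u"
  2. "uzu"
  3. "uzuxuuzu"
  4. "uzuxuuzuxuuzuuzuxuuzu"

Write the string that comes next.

Rewriting the 21 symbols of uzuxuuzuxuuzuuzuxuuzu one by one yields uzu xu uzu xu uzu uzu xu uzu xu uzu uzu xu uzu uzu xu uzu xu uzu uzu xu uzu; concatenated:

uzuxuuzuxuuzuuzuxuuzuxuuzuuzuxuuzuuzuxuuzuxuuzuuzuxuuzu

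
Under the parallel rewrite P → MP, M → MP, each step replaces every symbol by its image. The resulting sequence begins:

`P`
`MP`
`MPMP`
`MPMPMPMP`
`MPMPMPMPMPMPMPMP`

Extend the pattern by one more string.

Applying the rule to each of the 16 symbols of MPMPMPMPMPMPMPMP gives the pieces MP MP MP MP MP MP MP MP MP MP MP MP MP MP MP MP, which concatenate to the answer.

MPMPMPMPMPMPMPMPMPMPMPMPMPMPMPMP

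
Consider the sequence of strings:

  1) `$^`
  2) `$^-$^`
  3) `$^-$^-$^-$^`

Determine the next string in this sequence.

$^-$^-$^-$^-$^-$^-$^-$^

s(k+1) = s(k)·-·s(k) — each term doubles the last with '-' between the halves.
One more doubling of $^-$^-$^-$^ gives the answer.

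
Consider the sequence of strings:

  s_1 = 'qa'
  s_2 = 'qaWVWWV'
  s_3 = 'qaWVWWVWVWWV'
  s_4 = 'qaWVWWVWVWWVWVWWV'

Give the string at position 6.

Each term is the previous one with WVWWV appended.
From qaWVWWVWVWWVWVWWV, 2 further steps: qaWVWWVWVWWVWVWWV → qaWVWWVWVWWVWVWWVWVWWV → (answer).

qaWVWWVWVWWVWVWWVWVWWVWVWWV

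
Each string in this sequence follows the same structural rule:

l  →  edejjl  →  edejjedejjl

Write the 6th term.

Every step adds edejj at the front: s(k+1) = edejj·s(k).
From edejjedejjl, 3 further steps: edejjedejjl → edejjedejjedejjl → edejjedejjedejjedejjl → (answer).

edejjedejjedejjedejjedejjl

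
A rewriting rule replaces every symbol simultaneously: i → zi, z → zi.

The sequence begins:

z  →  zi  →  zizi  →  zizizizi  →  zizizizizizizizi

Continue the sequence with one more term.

Applying the rule to each of the 16 symbols of zizizizizizizizi gives the pieces zi zi zi zi zi zi zi zi zi zi zi zi zi zi zi zi, which concatenate to the answer.

zizizizizizizizizizizizizizizizi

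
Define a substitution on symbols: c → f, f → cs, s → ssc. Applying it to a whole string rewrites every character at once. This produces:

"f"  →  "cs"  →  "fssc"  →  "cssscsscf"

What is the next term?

fsscsscsscfsscsscfcs

Expanding cssscsscf: c→f, s→ssc, s→ssc, s→ssc, c→f, s→ssc, s→ssc, c→f, f→cs. Concatenated: f ssc ssc ssc f ssc ssc f cs.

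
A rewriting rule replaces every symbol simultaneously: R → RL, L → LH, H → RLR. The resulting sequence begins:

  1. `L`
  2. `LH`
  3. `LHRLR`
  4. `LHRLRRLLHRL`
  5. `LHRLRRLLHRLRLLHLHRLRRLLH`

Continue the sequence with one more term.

LHRLRRLLHRLRLLHLHRLRRLLHRLLHLHRLRLHRLRRLLHRLRLLHLHRLR

Applying the rule to each of the 24 symbols of LHRLRRLLHRLRLLHLHRLRRLLH gives the pieces LH RLR RL LH RL RL LH LH RLR RL LH RL LH LH RLR LH RLR RL LH RL RL LH LH RLR, which concatenate to the answer.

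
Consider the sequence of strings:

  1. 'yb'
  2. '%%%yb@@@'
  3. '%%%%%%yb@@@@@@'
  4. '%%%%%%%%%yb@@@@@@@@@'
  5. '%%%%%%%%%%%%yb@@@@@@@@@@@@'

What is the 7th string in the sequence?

%%%%%%%%%%%%%%%%%%yb@@@@@@@@@@@@@@@@@@

s(k+1) = %%%·s(k)·@@@, so each term gains %%% as a prefix and @@@ as a suffix.
From %%%%%%%%%%%%yb@@@@@@@@@@@@, 2 further steps: %%%%%%%%%%%%yb@@@@@@@@@@@@ → %%%%%%%%%%%%%%%yb@@@@@@@@@@@@@@@ → (answer).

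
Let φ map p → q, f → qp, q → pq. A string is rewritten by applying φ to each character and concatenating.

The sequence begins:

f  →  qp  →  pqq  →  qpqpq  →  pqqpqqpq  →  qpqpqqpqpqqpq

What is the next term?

pqqpqqpqpqqpqqpqpqqpq

φ(qpqpqqpqpqqpq) expands symbol-by-symbol to pq q pq q pq pq q pq q pq pq q pq; joining the 13 pieces gives the next term.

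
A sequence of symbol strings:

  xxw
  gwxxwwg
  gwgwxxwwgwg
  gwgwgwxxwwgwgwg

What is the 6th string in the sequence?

gwgwgwgwgwxxwwgwgwgwgwg

Each term wraps the previous one in gw on the left and wg on the right.
From gwgwgwxxwwgwgwg, 2 further steps: gwgwgwxxwwgwgwg → gwgwgwgwxxwwgwgwgwg → (answer).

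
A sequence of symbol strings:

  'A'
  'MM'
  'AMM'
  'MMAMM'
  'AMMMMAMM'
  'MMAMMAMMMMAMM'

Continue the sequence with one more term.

This is a Fibonacci-style word recurrence s(k) = s(k−2)·s(k−1): e.g. A·MM = AMM.
Continuing: AMMMMAMM · MMAMMAMMMMAMM gives term 7.

AMMMMAMMMMAMMAMMMMAMM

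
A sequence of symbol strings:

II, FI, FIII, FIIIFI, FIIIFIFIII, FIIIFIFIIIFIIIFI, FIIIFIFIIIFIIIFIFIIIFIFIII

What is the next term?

Each term (from the third on) is the previous term followed by the one before it: term 3 = FI·II = FIII.
So term 8 is FIIIFIFIIIFIIIFIFIIIFIFIII·FIIIFIFIIIFIIIFI.

FIIIFIFIIIFIIIFIFIIIFIFIIIFIIIFIFIIIFIIIFI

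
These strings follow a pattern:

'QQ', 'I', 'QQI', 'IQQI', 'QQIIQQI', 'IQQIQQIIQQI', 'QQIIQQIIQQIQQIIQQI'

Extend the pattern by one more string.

From term 3 onward, concatenate the second-to-last term with the last: QQ·I = QQI, I·QQI = IQQI, …
So term 8 is IQQIQQIIQQI·QQIIQQIIQQIQQIIQQI.

IQQIQQIIQQIQQIIQQIIQQIQQIIQQI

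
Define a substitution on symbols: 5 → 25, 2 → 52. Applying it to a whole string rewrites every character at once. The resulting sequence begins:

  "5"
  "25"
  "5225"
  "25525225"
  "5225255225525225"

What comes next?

Rewriting the 16 symbols of 5225255225525225 one by one yields 25 52 52 25 52 25 25 52 52 25 25 52 25 52 52 25; concatenated:

25525225522525525225255225525225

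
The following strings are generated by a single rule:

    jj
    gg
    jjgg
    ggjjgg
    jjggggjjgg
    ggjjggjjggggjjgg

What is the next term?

jjggggjjggggjjggjjggggjjgg

This is a Fibonacci-style word recurrence s(k) = s(k−2)·s(k−1): e.g. jj·gg = jjgg.
The next term joins jjggggjjgg and ggjjggjjggggjjgg.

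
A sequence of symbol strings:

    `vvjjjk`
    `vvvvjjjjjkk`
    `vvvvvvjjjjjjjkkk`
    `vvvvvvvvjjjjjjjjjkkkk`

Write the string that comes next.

The n-th term is 2n v's then 2n+1 j's then n k's (n = 1, 2, …).
For the next term, n = 5, so the run lengths are 10, 11, 5.

vvvvvvvvvvjjjjjjjjjjjkkkkk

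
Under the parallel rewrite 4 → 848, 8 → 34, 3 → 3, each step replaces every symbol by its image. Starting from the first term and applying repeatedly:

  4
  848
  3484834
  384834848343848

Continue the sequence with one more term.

Rewriting the 15 symbols of 384834848343848 one by one yields 3 34 848 34 3 848 34 848 34 3 848 3 34 848 34; concatenated:

3348483438483484834384833484834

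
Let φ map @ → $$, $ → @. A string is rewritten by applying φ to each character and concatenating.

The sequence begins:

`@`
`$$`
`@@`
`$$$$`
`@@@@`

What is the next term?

Expanding @@@@: @→$$, @→$$, @→$$, @→$$. Concatenated: $$ $$ $$ $$.

$$$$$$$$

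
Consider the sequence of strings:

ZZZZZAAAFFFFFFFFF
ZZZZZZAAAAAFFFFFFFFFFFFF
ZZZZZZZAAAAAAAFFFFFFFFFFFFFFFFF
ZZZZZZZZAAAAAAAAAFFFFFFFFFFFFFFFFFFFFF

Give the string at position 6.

ZZZZZZZZZZAAAAAAAAAAAAAFFFFFFFFFFFFFFFFFFFFFFFFFFFFF

Each string has the form Z^{n+3} A^{2n-1} F^{4n+1}, where the shown terms are n = 2, 3, 4, 5.
For term 6, n = 7, so the run lengths are 10, 13, 29.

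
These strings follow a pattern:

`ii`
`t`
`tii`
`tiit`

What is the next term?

This is a Fibonacci-style word recurrence s(k) = s(k−1)·s(k−2): e.g. t·ii = tii.
Continuing: tiit · tii gives term 5.

tiittii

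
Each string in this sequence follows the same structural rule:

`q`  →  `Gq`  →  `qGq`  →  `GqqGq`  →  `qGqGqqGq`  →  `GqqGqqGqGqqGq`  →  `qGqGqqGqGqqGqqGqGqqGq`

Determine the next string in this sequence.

From term 3 onward, concatenate the second-to-last term with the last: q·Gq = qGq, Gq·qGq = GqqGq, …
The next term joins GqqGqqGqGqqGq and qGqGqqGqGqqGqqGqGqqGq.

GqqGqqGqGqqGqqGqGqqGqGqqGqqGqGqqGq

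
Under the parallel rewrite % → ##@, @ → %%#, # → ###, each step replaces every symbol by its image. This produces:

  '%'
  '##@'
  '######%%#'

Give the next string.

####################@##@###

Apply φ to ######%%# symbol by symbol: #→###, #→###, #→###, #→###, #→###, #→###, %→##@, %→##@, #→###; joined: ### ### ### ### ### ### ##@ ##@ ###.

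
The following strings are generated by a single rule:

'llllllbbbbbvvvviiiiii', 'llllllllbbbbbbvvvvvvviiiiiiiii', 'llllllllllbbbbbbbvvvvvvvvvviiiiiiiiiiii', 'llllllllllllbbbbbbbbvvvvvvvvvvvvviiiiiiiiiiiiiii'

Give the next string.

llllllllllllllbbbbbbbbbvvvvvvvvvvvvvvvviiiiiiiiiiiiiiiiii

The n-th term is 2n+2 l's then n+3 b's then 3n-2 v's then 3n i's, where the shown terms are n = 2, 3, 4, 5.
At n = 6 the blocks have lengths 14, 9, 16, 18.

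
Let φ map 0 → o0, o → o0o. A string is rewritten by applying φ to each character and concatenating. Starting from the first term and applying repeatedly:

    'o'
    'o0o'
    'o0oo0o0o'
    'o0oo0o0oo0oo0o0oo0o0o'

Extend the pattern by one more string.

Rewriting the 21 symbols of o0oo0o0oo0oo0o0oo0o0o one by one yields o0o o0 o0o o0o o0 o0o o0 o0o o0o o0 o0o o0o o0 o0o o0 o0o o0o o0 o0o o0 o0o; concatenated:

o0oo0o0oo0oo0o0oo0o0oo0oo0o0oo0oo0o0oo0o0oo0oo0o0oo0o0o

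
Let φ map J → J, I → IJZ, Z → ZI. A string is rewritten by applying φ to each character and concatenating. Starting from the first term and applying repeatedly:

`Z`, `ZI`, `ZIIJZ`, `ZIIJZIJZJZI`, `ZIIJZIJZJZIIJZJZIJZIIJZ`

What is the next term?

ZIIJZIJZJZIIJZJZIJZIIJZIJZJZIJZIIJZJZIIJZIJZJZI

φ(ZIIJZIJZJZIIJZJZIJZIIJZ) expands symbol-by-symbol to ZI IJZ IJZ J ZI IJZ J ZI J ZI IJZ IJZ J ZI J ZI IJZ J ZI IJZ IJZ J ZI; joining the 23 pieces gives the next term.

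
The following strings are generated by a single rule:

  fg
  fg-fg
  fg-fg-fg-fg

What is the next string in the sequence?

fg-fg-fg-fg-fg-fg-fg-fg

Each string is two copies of the previous one joined by '-'.
One more doubling of fg-fg-fg-fg gives the answer.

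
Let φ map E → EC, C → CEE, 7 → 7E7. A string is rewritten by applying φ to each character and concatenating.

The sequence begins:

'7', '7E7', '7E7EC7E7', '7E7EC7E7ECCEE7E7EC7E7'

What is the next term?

7E7EC7E7ECCEE7E7EC7E7ECCEECEEECEC7E7EC7E7ECCEE7E7EC7E7

Applying the rule to each of the 21 symbols of 7E7EC7E7ECCEE7E7EC7E7 gives the pieces 7E7 EC 7E7 EC CEE 7E7 EC 7E7 EC CEE CEE EC EC 7E7 EC 7E7 EC CEE 7E7 EC 7E7, which concatenate to the answer.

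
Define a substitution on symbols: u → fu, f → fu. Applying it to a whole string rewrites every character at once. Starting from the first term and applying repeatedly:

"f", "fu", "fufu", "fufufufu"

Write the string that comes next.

fufufufufufufufu

Apply φ to fufufufu symbol by symbol: f→fu, u→fu, f→fu, u→fu, f→fu, u→fu, f→fu, u→fu; joined: fu fu fu fu fu fu fu fu.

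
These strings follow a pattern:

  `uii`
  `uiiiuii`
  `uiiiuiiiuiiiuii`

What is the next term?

s(k+1) = s(k)·i·s(k) — each term doubles the last with 'i' between the halves.
One more doubling of uiiiuiiiuiiiuii gives the answer.

uiiiuiiiuiiiuiiiuiiiuiiiuiiiuii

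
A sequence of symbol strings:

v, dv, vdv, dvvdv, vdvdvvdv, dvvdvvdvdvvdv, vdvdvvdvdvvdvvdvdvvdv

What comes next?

From term 3 onward, concatenate the second-to-last term with the last: v·dv = vdv, dv·vdv = dvvdv, …
Continuing: dvvdvvdvdvvdv · vdvdvvdvdvvdvvdvdvvdv gives term 8.

dvvdvvdvdvvdvvdvdvvdvdvvdvvdvdvvdv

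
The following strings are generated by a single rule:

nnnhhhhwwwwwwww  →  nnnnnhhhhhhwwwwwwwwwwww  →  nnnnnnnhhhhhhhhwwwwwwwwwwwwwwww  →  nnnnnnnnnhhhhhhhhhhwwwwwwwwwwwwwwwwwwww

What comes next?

Term n consists of 2n-1 n's, followed by 2n h's, followed by 4n w's, where the shown terms are n = 2, 3, 4, 5.
For the next term, n = 6, so the run lengths are 11, 12, 24.

nnnnnnnnnnnhhhhhhhhhhhhwwwwwwwwwwwwwwwwwwwwwwww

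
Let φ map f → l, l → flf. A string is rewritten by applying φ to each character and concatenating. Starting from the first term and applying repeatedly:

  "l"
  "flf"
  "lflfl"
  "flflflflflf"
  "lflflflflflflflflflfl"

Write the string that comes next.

flflflflflflflflflflflflflflflflflflflflflf

Applying the rule to each of the 21 symbols of lflflflflflflflflflfl gives the pieces flf l flf l flf l flf l flf l flf l flf l flf l flf l flf l flf, which concatenate to the answer.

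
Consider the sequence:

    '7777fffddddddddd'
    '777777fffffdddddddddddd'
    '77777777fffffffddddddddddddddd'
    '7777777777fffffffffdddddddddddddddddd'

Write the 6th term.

Reading off run lengths: 7 runs 4, 6, 8, 10; f runs 3, 5, 7, 9; d runs 9, 12, 15, 18 — each is linear in n, where the shown terms are n = 2, 3, 4, 5.
Setting n = 7 gives 14, 13, 24 characters in each block.

77777777777777fffffffffffffdddddddddddddddddddddddd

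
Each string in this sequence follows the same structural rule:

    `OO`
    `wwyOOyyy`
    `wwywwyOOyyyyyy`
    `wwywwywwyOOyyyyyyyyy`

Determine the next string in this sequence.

Every step adds wwy to the front and yyy to the end of the previous string.
Applying this once more to wwywwywwyOOyyyyyyyyy:

wwywwywwywwyOOyyyyyyyyyyyy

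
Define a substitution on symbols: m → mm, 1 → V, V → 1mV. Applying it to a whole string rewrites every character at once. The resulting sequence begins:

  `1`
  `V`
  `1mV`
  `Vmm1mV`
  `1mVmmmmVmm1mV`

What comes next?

Rewriting the 13 symbols of 1mVmmmmVmm1mV one by one yields V mm 1mV mm mm mm mm 1mV mm mm V mm 1mV; concatenated:

Vmm1mVmmmmmmmm1mVmmmmVmm1mV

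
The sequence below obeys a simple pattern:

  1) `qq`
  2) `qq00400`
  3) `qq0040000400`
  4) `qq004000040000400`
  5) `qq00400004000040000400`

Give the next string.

qq0040000400004000040000400

Every step adds 00400 to the end: s(k+1) = s(k)·00400.
So the next term is qq00400004000040000400·00400.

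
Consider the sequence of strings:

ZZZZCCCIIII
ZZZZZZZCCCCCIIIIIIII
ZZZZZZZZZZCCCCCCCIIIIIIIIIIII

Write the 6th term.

ZZZZZZZZZZZZZZZZZZZCCCCCCCCCCCCCIIIIIIIIIIIIIIIIIIIIIIII

The n-th term is 3n+1 Z's then 2n+1 C's then 4n I's (n = 1, 2, …).
For term 6, n = 6, so the run lengths are 19, 13, 24.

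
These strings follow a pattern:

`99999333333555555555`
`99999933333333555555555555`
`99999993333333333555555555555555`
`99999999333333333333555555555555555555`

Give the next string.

Reading off run lengths: 9 runs 5, 6, 7, 8; 3 runs 6, 8, 10, 12; 5 runs 9, 12, 15, 18 — each is linear in n, where the shown terms are n = 3, 4, 5, 6.
Setting n = 7 gives 9, 14, 21 characters in each block.

99999999933333333333333555555555555555555555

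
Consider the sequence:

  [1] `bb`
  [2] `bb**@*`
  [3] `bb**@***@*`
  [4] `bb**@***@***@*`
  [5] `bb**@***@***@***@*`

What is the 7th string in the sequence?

Each term is the previous one with **@* appended.
From bb**@***@***@***@*, 2 further steps: bb**@***@***@***@* → bb**@***@***@***@***@* → (answer).

bb**@***@***@***@***@***@*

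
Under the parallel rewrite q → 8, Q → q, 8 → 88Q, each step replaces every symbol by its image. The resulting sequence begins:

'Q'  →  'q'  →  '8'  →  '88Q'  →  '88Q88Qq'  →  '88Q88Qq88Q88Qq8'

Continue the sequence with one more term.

Replace each of the 15 characters of 88Q88Qq88Q88Qq8 in place — 88Q 88Q q 88Q 88Q q 8 88Q 88Q q 88Q 88Q q 8 88Q — and concatenate.

88Q88Qq88Q88Qq888Q88Qq88Q88Qq888Q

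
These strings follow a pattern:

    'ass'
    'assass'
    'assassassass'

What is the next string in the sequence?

Every step duplicates the string.
One more doubling of assassassass gives the answer.

assassassassassassassass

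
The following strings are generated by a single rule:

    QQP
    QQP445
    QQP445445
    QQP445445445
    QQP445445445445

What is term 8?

QQP445445445445445445445

The strings grow by a fixed suffix 445 each time.
From QQP445445445445, 3 further steps: QQP445445445445 → QQP445445445445445 → QQP445445445445445445 → (answer).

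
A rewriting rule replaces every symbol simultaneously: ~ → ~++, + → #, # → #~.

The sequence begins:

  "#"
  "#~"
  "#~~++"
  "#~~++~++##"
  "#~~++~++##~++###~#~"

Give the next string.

φ(#~~++~++##~++###~#~) expands symbol-by-symbol to #~ ~++ ~++ # # ~++ # # #~ #~ ~++ # # #~ #~ #~ ~++ #~ ~++; joining the 19 pieces gives the next term.

#~~++~++##~++###~#~~++###~#~#~~++#~~++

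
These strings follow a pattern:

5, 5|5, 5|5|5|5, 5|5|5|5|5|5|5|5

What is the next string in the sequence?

5|5|5|5|5|5|5|5|5|5|5|5|5|5|5|5

s(k+1) = s(k)·|·s(k) — each term doubles the last with '|' between the halves.
One more doubling of 5|5|5|5|5|5|5|5 gives the answer.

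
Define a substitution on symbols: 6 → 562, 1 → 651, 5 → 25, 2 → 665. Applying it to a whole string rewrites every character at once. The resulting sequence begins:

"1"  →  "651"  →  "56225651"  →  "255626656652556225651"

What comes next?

6652525562665562562255625622566525255626656652556225651

Replace each of the 21 characters of 255626656652556225651 in place — 665 25 25 562 665 562 562 25 562 562 25 665 25 25 562 665 665 25 562 25 651 — and concatenate.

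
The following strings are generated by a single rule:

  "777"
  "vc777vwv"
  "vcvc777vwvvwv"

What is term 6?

vcvcvcvcvc777vwvvwvvwvvwvvwv

Each term wraps the previous one in vc on the left and vwv on the right.
From vcvc777vwvvwv, 3 further steps: vcvc777vwvvwv → vcvcvc777vwvvwvvwv → vcvcvcvc777vwvvwvvwvvwv → (answer).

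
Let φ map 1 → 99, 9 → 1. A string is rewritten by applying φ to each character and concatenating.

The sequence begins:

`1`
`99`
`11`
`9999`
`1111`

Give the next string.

Rewriting each symbol of 1111: 1→99, 1→99, 1→99, 1→99, which concatenates to 99 99 99 99.

99999999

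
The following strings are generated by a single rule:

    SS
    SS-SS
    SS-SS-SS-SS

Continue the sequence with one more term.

s(k+1) = s(k)·-·s(k) — each term doubles the last with '-' between the halves.
Doubling SS-SS-SS-SS with '-' between the halves:

SS-SS-SS-SS-SS-SS-SS-SS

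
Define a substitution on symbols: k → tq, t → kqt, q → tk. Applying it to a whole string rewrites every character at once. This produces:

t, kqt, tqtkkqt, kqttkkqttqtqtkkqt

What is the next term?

tqtkkqtkqttqtqtkkqtkqttkkqttkkqttqtqtkkqt

Applying the rule to each of the 17 symbols of kqttkkqttqtqtkkqt gives the pieces tq tk kqt kqt tq tq tk kqt kqt tk kqt tk kqt tq tq tk kqt, which concatenate to the answer.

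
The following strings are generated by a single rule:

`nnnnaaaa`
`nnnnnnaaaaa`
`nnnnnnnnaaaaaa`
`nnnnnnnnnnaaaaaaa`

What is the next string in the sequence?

nnnnnnnnnnnnaaaaaaaa

Each string has the form n^{2n} a^{n+2}, where the shown terms are n = 2, 3, 4, 5.
For the next term, n = 6, so the run lengths are 12, 8.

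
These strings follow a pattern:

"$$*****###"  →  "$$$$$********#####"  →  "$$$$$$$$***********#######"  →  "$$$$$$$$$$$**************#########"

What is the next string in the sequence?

The n-th term is 3n-1 $'s then 3n+2 *'s then 2n+1 #'s (n = 1, 2, …).
For the next term, n = 5, so the run lengths are 14, 17, 11.

$$$$$$$$$$$$$$*****************###########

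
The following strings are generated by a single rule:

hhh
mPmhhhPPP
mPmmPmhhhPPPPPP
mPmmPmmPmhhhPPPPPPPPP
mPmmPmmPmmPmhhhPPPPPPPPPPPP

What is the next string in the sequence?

Every step adds mPm to the front and PPP to the end of the previous string.
So the next term is mPm·mPmmPmmPmmPmhhhPPPPPPPPPPPP·PPP.

mPmmPmmPmmPmmPmhhhPPPPPPPPPPPPPPP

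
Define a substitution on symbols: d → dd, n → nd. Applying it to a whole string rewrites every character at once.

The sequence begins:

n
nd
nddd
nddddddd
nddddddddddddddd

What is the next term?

Applying the rule to each of the 16 symbols of nddddddddddddddd gives the pieces nd dd dd dd dd dd dd dd dd dd dd dd dd dd dd dd, which concatenate to the answer.

nddddddddddddddddddddddddddddddd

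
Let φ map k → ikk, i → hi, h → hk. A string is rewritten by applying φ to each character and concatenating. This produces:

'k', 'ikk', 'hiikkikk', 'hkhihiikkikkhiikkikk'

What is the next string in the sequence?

Rewriting the 20 symbols of hkhihiikkikkhiikkikk one by one yields hk ikk hk hi hk hi hi ikk ikk hi ikk ikk hk hi hi ikk ikk hi ikk ikk; concatenated:

hkikkhkhihkhihiikkikkhiikkikkhkhihiikkikkhiikkikk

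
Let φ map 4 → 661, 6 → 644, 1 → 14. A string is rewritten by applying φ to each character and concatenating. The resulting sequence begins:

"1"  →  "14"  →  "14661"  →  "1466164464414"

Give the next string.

Rewriting the 13 symbols of 1466164464414 one by one yields 14 661 644 644 14 644 661 661 644 661 661 14 661; concatenated:

146616446441464466166164466166114661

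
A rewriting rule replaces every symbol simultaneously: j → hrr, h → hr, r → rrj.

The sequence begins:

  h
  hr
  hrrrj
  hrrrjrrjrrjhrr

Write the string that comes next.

Replace each of the 14 characters of hrrrjrrjrrjhrr in place — hr rrj rrj rrj hrr rrj rrj hrr rrj rrj hrr hr rrj rrj — and concatenate.

hrrrjrrjrrjhrrrrjrrjhrrrrjrrjhrrhrrrjrrj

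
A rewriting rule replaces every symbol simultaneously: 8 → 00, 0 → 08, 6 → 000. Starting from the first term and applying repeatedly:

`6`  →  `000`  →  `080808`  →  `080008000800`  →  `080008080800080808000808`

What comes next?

080008080800080008000808080008000800080808000800

Applying the rule to each of the 24 symbols of 080008080800080808000808 gives the pieces 08 00 08 08 08 00 08 00 08 00 08 08 08 00 08 00 08 00 08 08 08 00 08 00, which concatenate to the answer.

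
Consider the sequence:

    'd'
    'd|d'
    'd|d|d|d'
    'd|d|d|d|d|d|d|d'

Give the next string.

d|d|d|d|d|d|d|d|d|d|d|d|d|d|d|d

Every step duplicates the string with '|' between the halves.
So the next term is two copies of d|d|d|d|d|d|d|d with '|' between the halves.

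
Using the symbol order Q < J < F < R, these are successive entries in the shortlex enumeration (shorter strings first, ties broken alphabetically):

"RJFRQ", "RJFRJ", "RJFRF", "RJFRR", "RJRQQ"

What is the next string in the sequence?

RJRQJ

Find the rightmost character of RJRQQ below R, bump it to the next letter, and reset everything to its right to Q.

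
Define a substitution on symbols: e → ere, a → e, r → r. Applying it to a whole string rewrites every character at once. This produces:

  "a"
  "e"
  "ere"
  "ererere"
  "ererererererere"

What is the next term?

Applying the rule to each of the 15 symbols of ererererererere gives the pieces ere r ere r ere r ere r ere r ere r ere r ere, which concatenate to the answer.

ererererererererererererererere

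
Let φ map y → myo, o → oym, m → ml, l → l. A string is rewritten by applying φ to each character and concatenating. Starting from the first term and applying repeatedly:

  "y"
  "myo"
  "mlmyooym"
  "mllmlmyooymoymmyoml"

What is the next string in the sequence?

Replace each of the 19 characters of mllmlmyooymoymmyoml in place — ml l l ml l ml myo oym oym myo ml oym myo ml ml myo oym ml l — and concatenate.

mlllmllmlmyooymoymmyomloymmyomlmlmyooymmll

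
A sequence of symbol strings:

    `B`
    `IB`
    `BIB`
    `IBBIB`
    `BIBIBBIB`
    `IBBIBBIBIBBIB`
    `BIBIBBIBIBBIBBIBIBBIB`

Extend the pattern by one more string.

IBBIBBIBIBBIBBIBIBBIBIBBIBBIBIBBIB

From term 3 onward, concatenate the second-to-last term with the last: B·IB = BIB, IB·BIB = IBBIB, …
So term 8 is IBBIBBIBIBBIB·BIBIBBIBIBBIBBIBIBBIB.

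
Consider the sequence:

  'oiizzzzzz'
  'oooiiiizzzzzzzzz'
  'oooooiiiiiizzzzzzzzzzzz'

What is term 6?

Each string has the form o^{2n-1} i^{2n} z^{3n+3} (n = 1, 2, …).
Setting n = 6 gives 11, 12, 21 characters in each block.

oooooooooooiiiiiiiiiiiizzzzzzzzzzzzzzzzzzzzz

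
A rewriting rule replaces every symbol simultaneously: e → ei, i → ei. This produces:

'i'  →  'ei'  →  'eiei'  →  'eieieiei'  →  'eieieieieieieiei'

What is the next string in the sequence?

Applying the rule to each of the 16 symbols of eieieieieieieiei gives the pieces ei ei ei ei ei ei ei ei ei ei ei ei ei ei ei ei, which concatenate to the answer.

eieieieieieieieieieieieieieieiei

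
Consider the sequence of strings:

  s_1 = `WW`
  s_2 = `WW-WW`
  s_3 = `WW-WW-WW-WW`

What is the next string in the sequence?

Every step duplicates the string with '-' between the halves.
So the next term is two copies of WW-WW-WW-WW with '-' between the halves.

WW-WW-WW-WW-WW-WW-WW-WW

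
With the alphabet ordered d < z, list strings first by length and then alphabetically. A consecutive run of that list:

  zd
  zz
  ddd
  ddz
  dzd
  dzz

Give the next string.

Treat dzz as a base-2 numeral over the given alphabet and add one, carrying through any trailing z's.

zdd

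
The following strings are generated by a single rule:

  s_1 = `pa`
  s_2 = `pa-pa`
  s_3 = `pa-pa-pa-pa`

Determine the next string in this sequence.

pa-pa-pa-pa-pa-pa-pa-pa

s(k+1) = s(k)·-·s(k) — each term doubles the last with '-' between the halves.
One more doubling of pa-pa-pa-pa gives the answer.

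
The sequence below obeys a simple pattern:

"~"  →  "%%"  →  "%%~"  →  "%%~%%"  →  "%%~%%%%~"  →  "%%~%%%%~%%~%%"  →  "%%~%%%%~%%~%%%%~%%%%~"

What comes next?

This is a Fibonacci-style word recurrence s(k) = s(k−1)·s(k−2): e.g. %%·~ = %%~.
The next term joins %%~%%%%~%%~%%%%~%%%%~ and %%~%%%%~%%~%%.

%%~%%%%~%%~%%%%~%%%%~%%~%%%%~%%~%%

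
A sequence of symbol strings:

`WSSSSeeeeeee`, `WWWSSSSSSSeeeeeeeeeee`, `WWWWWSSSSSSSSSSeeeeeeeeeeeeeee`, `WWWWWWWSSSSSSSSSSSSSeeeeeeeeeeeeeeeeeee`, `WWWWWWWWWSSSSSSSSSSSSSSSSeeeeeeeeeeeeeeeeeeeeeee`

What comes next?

WWWWWWWWWWWSSSSSSSSSSSSSSSSSSSeeeeeeeeeeeeeeeeeeeeeeeeeee

Reading off run lengths: W runs 1, 3, 5, 7, 9; S runs 4, 7, 10, 13, 16; e runs 7, 11, 15, 19, 23 — each is linear in n (n = 1, 2, …).
For the next term, n = 6, so the run lengths are 11, 19, 27.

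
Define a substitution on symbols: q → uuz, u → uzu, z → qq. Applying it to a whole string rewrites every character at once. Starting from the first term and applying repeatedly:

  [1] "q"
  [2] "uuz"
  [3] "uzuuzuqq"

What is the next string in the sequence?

Apply φ to uzuuzuqq symbol by symbol: u→uzu, z→qq, u→uzu, u→uzu, z→qq, u→uzu, q→uuz, q→uuz; joined: uzu qq uzu uzu qq uzu uuz uuz.

uzuqquzuuzuqquzuuuzuuz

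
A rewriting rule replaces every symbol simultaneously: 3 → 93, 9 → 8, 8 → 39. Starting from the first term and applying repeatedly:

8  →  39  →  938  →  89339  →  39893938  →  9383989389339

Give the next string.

Rewriting the 13 symbols of 9383989389339 one by one yields 8 93 39 93 8 39 8 93 39 8 93 93 8; concatenated:

893399383989339893938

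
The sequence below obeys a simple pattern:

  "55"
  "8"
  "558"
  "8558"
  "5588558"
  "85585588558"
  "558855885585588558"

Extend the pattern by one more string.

Each term (from the third on) is the two preceding terms concatenated in order: term 3 = 55·8 = 558.
The next term joins 85585588558 and 558855885585588558.

85585588558558855885585588558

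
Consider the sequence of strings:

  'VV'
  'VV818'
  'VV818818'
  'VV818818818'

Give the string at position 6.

The strings grow by a fixed suffix 818 each time.
From VV818818818, 2 further steps: VV818818818 → VV818818818818 → (answer).

VV818818818818818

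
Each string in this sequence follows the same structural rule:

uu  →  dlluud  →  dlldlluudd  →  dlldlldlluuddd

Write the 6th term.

Each term wraps the previous one in dll on the left and d on the right.
From dlldlldlluuddd, 2 further steps: dlldlldlluuddd → dlldlldlldlluudddd → (answer).

dlldlldlldlldlluuddddd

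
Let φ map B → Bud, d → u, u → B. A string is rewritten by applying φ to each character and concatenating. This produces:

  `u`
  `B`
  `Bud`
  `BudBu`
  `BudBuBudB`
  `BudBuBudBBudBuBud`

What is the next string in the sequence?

Rewriting the 17 symbols of BudBuBudBBudBuBud one by one yields Bud B u Bud B Bud B u Bud Bud B u Bud B Bud B u; concatenated:

BudBuBudBBudBuBudBudBuBudBBudBu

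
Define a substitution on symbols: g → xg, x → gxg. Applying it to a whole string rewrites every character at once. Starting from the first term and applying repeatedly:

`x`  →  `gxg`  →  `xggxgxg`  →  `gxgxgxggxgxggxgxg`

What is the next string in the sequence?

Rewriting the 17 symbols of gxgxgxggxgxggxgxg one by one yields xg gxg xg gxg xg gxg xg xg gxg xg gxg xg xg gxg xg gxg xg; concatenated:

xggxgxggxgxggxgxgxggxgxggxgxgxggxgxggxgxg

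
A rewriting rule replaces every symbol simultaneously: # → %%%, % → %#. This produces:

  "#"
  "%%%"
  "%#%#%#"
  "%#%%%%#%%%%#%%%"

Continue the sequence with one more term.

Rewriting the 15 symbols of %#%%%%#%%%%#%%% one by one yields %# %%% %# %# %# %# %%% %# %# %# %# %%% %# %# %#; concatenated:

%#%%%%#%#%#%#%%%%#%#%#%#%%%%#%#%#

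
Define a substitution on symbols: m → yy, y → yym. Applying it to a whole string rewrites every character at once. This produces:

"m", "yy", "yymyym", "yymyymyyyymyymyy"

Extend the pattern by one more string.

Rewriting the 16 symbols of yymyymyyyymyymyy one by one yields yym yym yy yym yym yy yym yym yym yym yy yym yym yy yym yym; concatenated:

yymyymyyyymyymyyyymyymyymyymyyyymyymyyyymyym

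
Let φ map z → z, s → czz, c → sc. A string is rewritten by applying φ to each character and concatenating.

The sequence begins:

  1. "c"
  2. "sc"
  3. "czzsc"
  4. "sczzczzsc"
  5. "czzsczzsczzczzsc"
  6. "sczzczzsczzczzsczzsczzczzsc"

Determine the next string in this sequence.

Rewriting the 27 symbols of sczzczzsczzczzsczzsczzczzsc one by one yields czz sc z z sc z z czz sc z z sc z z czz sc z z czz sc z z sc z z czz sc; concatenated:

czzsczzsczzczzsczzsczzczzsczzczzsczzsczzczzsc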